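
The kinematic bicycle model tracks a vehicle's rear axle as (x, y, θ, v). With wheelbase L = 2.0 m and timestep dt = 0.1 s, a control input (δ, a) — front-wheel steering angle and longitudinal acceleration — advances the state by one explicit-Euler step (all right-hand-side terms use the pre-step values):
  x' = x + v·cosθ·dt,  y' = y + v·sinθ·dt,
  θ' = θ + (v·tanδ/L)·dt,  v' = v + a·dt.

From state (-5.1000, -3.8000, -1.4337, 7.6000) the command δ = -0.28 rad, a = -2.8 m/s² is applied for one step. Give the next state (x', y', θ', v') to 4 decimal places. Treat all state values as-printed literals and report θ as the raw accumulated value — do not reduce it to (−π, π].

x' = -5.1000 + 7.6000·cos(-1.4337)·0.1 = -4.9961
y' = -3.8000 + 7.6000·sin(-1.4337)·0.1 = -4.5529
θ' = -1.4337 + (7.6000/2.0)·tan(-0.28)·0.1 = -1.5430
v' = 7.6000 − 2.8000·0.1 = 7.3200

(-4.9961, -4.5529, -1.5430, 7.3200)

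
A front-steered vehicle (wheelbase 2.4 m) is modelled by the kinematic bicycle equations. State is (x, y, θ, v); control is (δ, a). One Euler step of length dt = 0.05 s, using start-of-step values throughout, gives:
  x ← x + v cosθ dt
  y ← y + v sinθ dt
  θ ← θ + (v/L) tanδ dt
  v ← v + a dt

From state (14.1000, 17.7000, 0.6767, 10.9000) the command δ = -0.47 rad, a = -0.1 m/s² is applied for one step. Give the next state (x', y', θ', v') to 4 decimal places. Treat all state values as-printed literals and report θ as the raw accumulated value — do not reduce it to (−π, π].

(14.5249, 18.0413, 0.5613, 10.8950)

x' = 14.1000 + 10.9000·cos(0.6767)·0.05 = 14.5249
y' = 17.7000 + 10.9000·sin(0.6767)·0.05 = 18.0413
θ' = 0.6767 + (10.9000/2.4)·tan(-0.47)·0.05 = 0.5613
v' = 10.9000 − 0.1000·0.05 = 10.8950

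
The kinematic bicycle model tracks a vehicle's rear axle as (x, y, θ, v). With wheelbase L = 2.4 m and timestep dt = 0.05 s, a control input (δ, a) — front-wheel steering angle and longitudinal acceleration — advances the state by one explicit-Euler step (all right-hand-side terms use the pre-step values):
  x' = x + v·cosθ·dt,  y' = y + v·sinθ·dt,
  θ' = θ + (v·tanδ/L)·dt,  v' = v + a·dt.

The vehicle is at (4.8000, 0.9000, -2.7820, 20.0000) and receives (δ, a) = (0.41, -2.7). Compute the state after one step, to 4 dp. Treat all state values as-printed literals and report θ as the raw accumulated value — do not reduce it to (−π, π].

x' = 4.8000 + 20.0000·cos(-2.7820)·0.05 = 3.8640
y' = 0.9000 + 20.0000·sin(-2.7820)·0.05 = 0.5481
θ' = -2.7820 + (20.0000/2.4)·tan(0.41)·0.05 = -2.6009
v' = 20.0000 − 2.7000·0.05 = 19.8650

(3.8640, 0.5481, -2.6009, 19.8650)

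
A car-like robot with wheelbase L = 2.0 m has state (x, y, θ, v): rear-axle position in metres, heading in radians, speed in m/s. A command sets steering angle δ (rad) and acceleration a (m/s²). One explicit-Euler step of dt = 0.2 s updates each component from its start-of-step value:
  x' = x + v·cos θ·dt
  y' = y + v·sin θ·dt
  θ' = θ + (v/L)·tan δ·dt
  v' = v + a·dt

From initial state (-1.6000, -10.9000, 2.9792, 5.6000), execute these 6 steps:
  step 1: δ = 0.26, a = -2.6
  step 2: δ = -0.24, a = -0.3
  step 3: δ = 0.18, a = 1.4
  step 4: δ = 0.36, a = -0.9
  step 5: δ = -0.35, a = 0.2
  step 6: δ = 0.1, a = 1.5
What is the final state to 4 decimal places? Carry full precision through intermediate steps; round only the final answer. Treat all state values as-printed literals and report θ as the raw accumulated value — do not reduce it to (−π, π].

after step 1 (δ=0.26, a=-2.6): (-2.705264, -10.718919, 3.128172, 5.080000)
after step 2 (δ=-0.24, a=-0.3): (-3.721173, -10.705284, 3.003856, 5.020000)
after step 3 (δ=0.18, a=1.4): (-4.715664, -10.567433, 3.095205, 5.300000)
after step 4 (δ=0.36, a=-0.9): (-5.774524, -10.518279, 3.294698, 5.120000)
after step 5 (δ=-0.35, a=0.2): (-6.786546, -10.674448, 3.107804, 5.160000)
after step 6 (δ=0.1, a=1.5): (-7.817957, -10.639584, 3.159576, 5.460000)

(-7.8180, -10.6396, 3.1596, 5.4600)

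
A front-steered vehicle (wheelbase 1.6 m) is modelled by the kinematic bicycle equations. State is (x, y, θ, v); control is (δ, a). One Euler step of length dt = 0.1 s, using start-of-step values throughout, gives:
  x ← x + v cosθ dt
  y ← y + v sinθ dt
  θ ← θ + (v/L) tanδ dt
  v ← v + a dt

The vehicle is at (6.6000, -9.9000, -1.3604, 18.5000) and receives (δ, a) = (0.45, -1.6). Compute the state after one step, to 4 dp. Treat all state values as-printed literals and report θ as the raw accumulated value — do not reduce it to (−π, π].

(6.9864, -11.7092, -0.8019, 18.3400)

x' = 6.6000 + 18.5000·cos(-1.3604)·0.1 = 6.9864
y' = -9.9000 + 18.5000·sin(-1.3604)·0.1 = -11.7092
θ' = -1.3604 + (18.5000/1.6)·tan(0.45)·0.1 = -0.8019
v' = 18.5000 − 1.6000·0.1 = 18.3400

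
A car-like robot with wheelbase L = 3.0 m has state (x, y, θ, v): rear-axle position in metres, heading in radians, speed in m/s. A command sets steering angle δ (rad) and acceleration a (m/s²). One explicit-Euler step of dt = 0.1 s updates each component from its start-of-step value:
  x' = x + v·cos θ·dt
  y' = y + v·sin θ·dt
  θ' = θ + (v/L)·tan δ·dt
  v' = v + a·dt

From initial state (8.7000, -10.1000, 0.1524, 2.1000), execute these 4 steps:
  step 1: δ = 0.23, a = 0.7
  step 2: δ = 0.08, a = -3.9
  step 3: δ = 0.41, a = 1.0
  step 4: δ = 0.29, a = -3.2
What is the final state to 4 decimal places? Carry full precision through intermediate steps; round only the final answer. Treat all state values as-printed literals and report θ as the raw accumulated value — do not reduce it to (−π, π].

after step 1 (δ=0.23, a=0.7): (8.907566, -10.068120, 0.168790, 2.170000)
after step 2 (δ=0.08, a=-3.9): (9.121482, -10.031666, 0.174589, 1.780000)
after step 3 (δ=0.41, a=1.0): (9.296776, -10.000747, 0.200377, 1.880000)
after step 4 (δ=0.29, a=-3.2): (9.481015, -9.963327, 0.219078, 1.560000)

(9.4810, -9.9633, 0.2191, 1.5600)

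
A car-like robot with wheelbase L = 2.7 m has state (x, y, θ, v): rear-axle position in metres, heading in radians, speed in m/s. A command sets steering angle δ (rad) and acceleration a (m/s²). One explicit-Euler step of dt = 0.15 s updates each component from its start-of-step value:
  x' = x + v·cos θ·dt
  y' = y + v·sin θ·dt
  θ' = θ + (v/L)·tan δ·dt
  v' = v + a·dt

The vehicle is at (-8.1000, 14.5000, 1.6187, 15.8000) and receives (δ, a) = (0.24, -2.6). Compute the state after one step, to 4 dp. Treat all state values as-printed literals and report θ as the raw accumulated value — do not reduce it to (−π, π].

(-8.2135, 16.8673, 1.8335, 15.4100)

x' = -8.1000 + 15.8000·cos(1.6187)·0.15 = -8.2135
y' = 14.5000 + 15.8000·sin(1.6187)·0.15 = 16.8673
θ' = 1.6187 + (15.8000/2.7)·tan(0.24)·0.15 = 1.8335
v' = 15.8000 − 2.6000·0.15 = 15.4100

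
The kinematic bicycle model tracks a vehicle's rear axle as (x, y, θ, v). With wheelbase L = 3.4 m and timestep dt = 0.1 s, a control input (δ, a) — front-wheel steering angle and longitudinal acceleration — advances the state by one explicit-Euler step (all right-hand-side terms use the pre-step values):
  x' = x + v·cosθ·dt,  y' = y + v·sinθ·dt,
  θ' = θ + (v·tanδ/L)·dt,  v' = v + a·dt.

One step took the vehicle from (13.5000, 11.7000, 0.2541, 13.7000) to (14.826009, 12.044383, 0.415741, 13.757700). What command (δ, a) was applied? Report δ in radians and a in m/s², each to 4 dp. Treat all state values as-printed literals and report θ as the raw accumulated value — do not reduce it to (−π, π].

a = (v'−v)/dt = (0.057700)/0.1 = 0.5770
Δθ = θ'−θ = 0.161641;  (v·dt/L) = 13.7000·0.1/3.4 = 0.402941
tan δ = Δθ·L/(v·dt) = 0.401153  →  δ = 0.3815

δ = 0.3815, a = 0.5770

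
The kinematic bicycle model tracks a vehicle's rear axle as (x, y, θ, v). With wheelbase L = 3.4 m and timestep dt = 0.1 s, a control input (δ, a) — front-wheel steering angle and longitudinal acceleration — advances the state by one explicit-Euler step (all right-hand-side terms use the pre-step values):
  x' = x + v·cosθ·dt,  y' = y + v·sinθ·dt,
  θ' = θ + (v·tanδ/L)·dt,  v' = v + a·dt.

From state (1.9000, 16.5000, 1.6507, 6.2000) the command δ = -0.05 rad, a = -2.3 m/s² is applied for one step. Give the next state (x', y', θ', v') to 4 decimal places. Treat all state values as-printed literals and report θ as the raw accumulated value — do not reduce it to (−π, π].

x' = 1.9000 + 6.2000·cos(1.6507)·0.1 = 1.8505
y' = 16.5000 + 6.2000·sin(1.6507)·0.1 = 17.1180
θ' = 1.6507 + (6.2000/3.4)·tan(-0.05)·0.1 = 1.6416
v' = 6.2000 − 2.3000·0.1 = 5.9700

(1.8505, 17.1180, 1.6416, 5.9700)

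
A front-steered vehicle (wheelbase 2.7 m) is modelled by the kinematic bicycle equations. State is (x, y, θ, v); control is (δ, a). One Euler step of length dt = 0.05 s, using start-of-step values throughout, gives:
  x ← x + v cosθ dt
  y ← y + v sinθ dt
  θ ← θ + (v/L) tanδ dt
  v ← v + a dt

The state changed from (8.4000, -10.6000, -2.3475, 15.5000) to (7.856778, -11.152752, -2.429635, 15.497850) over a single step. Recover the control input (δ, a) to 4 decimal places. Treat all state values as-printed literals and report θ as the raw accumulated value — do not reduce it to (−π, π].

a = (v'−v)/dt = (-0.002150)/0.05 = -0.0430
Δθ = θ'−θ = -0.082135;  (v·dt/L) = 15.5000·0.05/2.7 = 0.287037
tan δ = Δθ·L/(v·dt) = -0.286148  →  δ = -0.2787

δ = -0.2787, a = -0.0430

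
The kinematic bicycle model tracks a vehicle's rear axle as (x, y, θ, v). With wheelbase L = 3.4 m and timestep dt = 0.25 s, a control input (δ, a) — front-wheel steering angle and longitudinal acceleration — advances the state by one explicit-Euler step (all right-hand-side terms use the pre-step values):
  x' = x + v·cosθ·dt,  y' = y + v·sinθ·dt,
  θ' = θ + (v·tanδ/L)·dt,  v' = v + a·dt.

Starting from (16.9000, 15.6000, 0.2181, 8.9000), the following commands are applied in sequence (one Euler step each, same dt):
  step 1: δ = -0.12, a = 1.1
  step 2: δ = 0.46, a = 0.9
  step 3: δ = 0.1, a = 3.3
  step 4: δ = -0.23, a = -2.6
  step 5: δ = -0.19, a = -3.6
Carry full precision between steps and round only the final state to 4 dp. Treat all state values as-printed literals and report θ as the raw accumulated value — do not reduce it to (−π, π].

after step 1 (δ=-0.12, a=1.1): (19.072290, 16.081434, 0.139191, 9.175000)
after step 2 (δ=0.46, a=0.9): (21.343856, 16.399675, 0.473437, 9.400000)
after step 3 (δ=0.1, a=3.3): (23.435371, 17.471153, 0.542786, 10.225000)
after step 4 (δ=-0.23, a=-2.6): (25.624219, 18.791517, 0.366748, 9.575000)
after step 5 (δ=-0.19, a=-3.6): (27.858780, 19.649872, 0.231347, 8.675000)

(27.8588, 19.6499, 0.2313, 8.6750)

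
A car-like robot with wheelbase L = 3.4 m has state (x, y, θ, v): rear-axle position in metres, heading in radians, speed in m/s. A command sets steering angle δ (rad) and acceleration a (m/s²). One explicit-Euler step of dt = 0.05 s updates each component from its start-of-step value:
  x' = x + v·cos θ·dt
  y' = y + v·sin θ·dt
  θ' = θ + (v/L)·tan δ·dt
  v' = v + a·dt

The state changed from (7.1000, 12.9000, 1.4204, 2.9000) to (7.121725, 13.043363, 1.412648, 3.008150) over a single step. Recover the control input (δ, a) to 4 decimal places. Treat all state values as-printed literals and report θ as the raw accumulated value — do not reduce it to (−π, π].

δ = -0.1798, a = 2.1630

a = (v'−v)/dt = (0.108150)/0.05 = 2.1630
Δθ = θ'−θ = -0.007752;  (v·dt/L) = 2.9000·0.05/3.4 = 0.042647
tan δ = Δθ·L/(v·dt) = -0.181771  →  δ = -0.1798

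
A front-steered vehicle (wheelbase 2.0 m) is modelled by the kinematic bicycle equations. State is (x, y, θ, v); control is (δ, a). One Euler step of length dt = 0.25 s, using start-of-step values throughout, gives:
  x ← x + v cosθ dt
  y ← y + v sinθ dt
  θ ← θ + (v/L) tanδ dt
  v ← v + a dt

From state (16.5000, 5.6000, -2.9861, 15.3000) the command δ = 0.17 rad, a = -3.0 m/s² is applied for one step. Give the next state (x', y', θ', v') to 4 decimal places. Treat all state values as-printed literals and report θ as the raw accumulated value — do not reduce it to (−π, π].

(12.7211, 5.0076, -2.6578, 14.5500)

x' = 16.5000 + 15.3000·cos(-2.9861)·0.25 = 12.7211
y' = 5.6000 + 15.3000·sin(-2.9861)·0.25 = 5.0076
θ' = -2.9861 + (15.3000/2.0)·tan(0.17)·0.25 = -2.6578
v' = 15.3000 − 3.0000·0.25 = 14.5500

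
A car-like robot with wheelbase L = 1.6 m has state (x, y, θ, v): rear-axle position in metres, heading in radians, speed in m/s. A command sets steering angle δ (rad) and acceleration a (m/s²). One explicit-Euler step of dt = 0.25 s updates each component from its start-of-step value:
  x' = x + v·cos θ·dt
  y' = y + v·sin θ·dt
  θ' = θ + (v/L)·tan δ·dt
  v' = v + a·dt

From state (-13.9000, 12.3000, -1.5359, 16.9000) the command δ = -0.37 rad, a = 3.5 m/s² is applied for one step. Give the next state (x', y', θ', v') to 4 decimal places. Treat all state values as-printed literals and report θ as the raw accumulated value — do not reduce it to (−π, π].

(-13.7526, 8.0776, -2.5601, 17.7750)

x' = -13.9000 + 16.9000·cos(-1.5359)·0.25 = -13.7526
y' = 12.3000 + 16.9000·sin(-1.5359)·0.25 = 8.0776
θ' = -1.5359 + (16.9000/1.6)·tan(-0.37)·0.25 = -2.5601
v' = 16.9000 + 3.5000·0.25 = 17.7750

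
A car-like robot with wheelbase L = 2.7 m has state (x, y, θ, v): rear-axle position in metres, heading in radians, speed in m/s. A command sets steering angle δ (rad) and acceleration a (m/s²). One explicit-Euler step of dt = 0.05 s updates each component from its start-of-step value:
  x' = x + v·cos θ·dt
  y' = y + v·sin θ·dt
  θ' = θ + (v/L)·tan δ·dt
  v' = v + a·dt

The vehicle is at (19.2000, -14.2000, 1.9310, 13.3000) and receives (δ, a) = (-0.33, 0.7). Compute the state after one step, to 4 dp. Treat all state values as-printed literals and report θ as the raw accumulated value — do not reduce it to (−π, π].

(18.9656, -13.5777, 1.8466, 13.3350)

x' = 19.2000 + 13.3000·cos(1.9310)·0.05 = 18.9656
y' = -14.2000 + 13.3000·sin(1.9310)·0.05 = -13.5777
θ' = 1.9310 + (13.3000/2.7)·tan(-0.33)·0.05 = 1.8466
v' = 13.3000 + 0.7000·0.05 = 13.3350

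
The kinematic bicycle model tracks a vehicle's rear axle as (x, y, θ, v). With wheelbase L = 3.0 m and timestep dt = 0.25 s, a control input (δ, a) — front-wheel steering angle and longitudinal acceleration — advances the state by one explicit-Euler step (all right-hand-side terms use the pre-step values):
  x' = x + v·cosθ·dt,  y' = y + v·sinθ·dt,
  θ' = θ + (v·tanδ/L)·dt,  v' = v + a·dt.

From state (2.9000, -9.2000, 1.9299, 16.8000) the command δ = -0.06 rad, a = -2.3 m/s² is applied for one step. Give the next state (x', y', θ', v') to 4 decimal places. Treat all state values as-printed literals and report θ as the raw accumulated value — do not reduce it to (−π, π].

(1.4240, -5.2679, 1.8458, 16.2250)

x' = 2.9000 + 16.8000·cos(1.9299)·0.25 = 1.4240
y' = -9.2000 + 16.8000·sin(1.9299)·0.25 = -5.2679
θ' = 1.9299 + (16.8000/3.0)·tan(-0.06)·0.25 = 1.8458
v' = 16.8000 − 2.3000·0.25 = 16.2250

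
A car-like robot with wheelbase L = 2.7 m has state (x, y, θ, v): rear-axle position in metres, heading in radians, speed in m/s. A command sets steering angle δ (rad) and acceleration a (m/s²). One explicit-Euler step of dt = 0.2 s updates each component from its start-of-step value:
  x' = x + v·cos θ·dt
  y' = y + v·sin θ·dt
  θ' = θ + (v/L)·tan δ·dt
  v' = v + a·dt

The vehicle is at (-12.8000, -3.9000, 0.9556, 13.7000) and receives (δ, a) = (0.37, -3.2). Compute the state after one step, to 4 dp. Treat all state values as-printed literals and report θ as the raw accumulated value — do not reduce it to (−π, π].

(-11.2187, -1.6624, 1.3492, 13.0600)

x' = -12.8000 + 13.7000·cos(0.9556)·0.2 = -11.2187
y' = -3.9000 + 13.7000·sin(0.9556)·0.2 = -1.6624
θ' = 0.9556 + (13.7000/2.7)·tan(0.37)·0.2 = 1.3492
v' = 13.7000 − 3.2000·0.2 = 13.0600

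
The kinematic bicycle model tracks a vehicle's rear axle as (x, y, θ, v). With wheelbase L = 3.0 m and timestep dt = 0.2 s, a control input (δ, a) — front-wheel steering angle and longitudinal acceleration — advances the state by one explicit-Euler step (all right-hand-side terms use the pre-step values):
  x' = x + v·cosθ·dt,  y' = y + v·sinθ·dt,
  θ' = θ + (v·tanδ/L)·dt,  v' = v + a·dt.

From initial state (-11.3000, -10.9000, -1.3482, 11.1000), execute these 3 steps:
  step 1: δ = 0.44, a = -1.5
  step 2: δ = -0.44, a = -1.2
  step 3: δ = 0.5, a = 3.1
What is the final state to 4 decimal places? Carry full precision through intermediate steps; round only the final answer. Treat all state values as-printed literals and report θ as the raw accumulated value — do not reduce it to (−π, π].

(-9.1569, -16.9380, -0.9542, 11.1800)

after step 1 (δ=0.44, a=-1.5): (-10.809907, -13.065227, -0.999822, 10.800000)
after step 2 (δ=-0.44, a=-1.2): (-9.642531, -14.882597, -1.338784, 10.560000)
after step 3 (δ=0.5, a=3.1): (-9.156906, -16.938008, -0.954187, 11.180000)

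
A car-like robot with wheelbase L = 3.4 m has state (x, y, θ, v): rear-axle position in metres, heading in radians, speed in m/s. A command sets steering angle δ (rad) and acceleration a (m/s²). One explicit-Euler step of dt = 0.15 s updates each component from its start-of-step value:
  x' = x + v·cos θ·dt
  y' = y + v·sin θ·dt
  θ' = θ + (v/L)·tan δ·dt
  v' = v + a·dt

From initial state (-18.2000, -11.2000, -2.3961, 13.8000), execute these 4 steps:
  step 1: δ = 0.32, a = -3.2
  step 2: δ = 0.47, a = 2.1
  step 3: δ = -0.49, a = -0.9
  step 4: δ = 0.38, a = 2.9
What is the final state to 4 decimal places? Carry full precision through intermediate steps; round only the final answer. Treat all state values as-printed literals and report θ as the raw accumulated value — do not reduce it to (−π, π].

after step 1 (δ=0.32, a=-3.2): (-19.720940, -12.604151, -2.194342, 13.320000)
after step 2 (δ=0.47, a=2.1): (-20.887608, -14.226153, -1.895838, 13.635000)
after step 3 (δ=-0.49, a=-0.9): (-21.540754, -16.164309, -2.216694, 13.500000)
after step 4 (δ=0.38, a=2.9): (-22.759633, -17.781392, -1.978809, 13.935000)

(-22.7596, -17.7814, -1.9788, 13.9350)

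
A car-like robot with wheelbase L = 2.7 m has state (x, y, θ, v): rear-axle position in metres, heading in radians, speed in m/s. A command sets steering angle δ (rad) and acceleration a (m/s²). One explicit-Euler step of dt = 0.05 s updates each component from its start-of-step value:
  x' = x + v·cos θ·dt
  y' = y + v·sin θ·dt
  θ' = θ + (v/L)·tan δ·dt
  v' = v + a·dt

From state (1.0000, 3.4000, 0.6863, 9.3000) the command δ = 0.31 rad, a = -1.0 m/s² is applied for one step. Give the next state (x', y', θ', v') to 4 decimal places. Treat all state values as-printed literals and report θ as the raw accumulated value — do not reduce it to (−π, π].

x' = 1.0000 + 9.3000·cos(0.6863)·0.05 = 1.3597
y' = 3.4000 + 9.3000·sin(0.6863)·0.05 = 3.6947
θ' = 0.6863 + (9.3000/2.7)·tan(0.31)·0.05 = 0.7415
v' = 9.3000 − 1.0000·0.05 = 9.2500

(1.3597, 3.6947, 0.7415, 9.2500)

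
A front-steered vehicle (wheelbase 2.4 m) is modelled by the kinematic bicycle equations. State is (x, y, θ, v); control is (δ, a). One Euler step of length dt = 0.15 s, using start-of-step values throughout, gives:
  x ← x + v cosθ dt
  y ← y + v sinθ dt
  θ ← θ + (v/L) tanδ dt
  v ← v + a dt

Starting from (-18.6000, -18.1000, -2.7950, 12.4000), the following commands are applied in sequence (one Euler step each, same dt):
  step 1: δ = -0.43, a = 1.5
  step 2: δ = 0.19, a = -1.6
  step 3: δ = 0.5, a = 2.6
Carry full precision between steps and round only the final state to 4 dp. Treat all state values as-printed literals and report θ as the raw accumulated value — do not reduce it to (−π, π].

(-24.0819, -18.9797, -2.5758, 12.7750)

after step 1 (δ=-0.43, a=1.5): (-20.349396, -18.731833, -3.150431, 12.625000)
after step 2 (δ=0.19, a=-1.6): (-22.243072, -18.715095, -2.998679, 12.385000)
after step 3 (δ=0.5, a=2.6): (-24.081883, -18.979690, -2.575807, 12.775000)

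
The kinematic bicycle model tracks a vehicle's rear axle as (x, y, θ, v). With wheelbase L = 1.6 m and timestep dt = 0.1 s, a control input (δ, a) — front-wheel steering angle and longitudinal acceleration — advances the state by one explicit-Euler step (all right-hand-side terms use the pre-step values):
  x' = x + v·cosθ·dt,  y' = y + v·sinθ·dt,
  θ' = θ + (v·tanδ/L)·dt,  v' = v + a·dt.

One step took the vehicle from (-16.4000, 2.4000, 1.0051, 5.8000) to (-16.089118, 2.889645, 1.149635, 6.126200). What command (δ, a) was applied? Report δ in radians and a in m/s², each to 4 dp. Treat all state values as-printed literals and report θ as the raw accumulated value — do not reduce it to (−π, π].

a = (v'−v)/dt = (0.326200)/0.1 = 3.2620
Δθ = θ'−θ = 0.144535;  (v·dt/L) = 5.8000·0.1/1.6 = 0.362500
tan δ = Δθ·L/(v·dt) = 0.398717  →  δ = 0.3794

δ = 0.3794, a = 3.2620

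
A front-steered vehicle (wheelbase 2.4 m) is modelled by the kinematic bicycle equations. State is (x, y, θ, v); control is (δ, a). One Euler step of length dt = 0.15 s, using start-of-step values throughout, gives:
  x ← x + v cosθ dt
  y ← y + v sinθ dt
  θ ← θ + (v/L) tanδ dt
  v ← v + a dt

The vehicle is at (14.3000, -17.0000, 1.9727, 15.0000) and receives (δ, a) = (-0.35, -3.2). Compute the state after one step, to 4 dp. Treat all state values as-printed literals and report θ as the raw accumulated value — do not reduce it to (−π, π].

(13.4199, -14.9293, 1.6305, 14.5200)

x' = 14.3000 + 15.0000·cos(1.9727)·0.15 = 13.4199
y' = -17.0000 + 15.0000·sin(1.9727)·0.15 = -14.9293
θ' = 1.9727 + (15.0000/2.4)·tan(-0.35)·0.15 = 1.6305
v' = 15.0000 − 3.2000·0.15 = 14.5200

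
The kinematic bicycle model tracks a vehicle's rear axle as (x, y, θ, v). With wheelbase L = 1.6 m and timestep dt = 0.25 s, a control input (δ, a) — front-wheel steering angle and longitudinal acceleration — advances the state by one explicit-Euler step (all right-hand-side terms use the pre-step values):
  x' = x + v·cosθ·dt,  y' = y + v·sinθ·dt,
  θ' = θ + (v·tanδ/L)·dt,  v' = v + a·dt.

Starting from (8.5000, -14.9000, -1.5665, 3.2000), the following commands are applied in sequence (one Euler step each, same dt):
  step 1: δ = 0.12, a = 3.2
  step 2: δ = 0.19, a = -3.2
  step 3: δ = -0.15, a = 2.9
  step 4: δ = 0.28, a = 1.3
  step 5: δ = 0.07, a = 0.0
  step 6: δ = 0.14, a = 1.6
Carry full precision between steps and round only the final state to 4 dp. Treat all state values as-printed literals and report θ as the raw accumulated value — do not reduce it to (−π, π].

after step 1 (δ=0.12, a=3.2): (8.503437, -15.699993, -1.506210, 4.000000)
after step 2 (δ=0.19, a=-3.2): (8.567978, -16.697908, -1.386010, 3.200000)
after step 3 (δ=-0.15, a=2.9): (8.714967, -17.484288, -1.461578, 3.925000)
after step 4 (δ=0.28, a=1.3): (8.821925, -18.459691, -1.285226, 4.250000)
after step 5 (δ=0.07, a=0.0): (9.121235, -19.479162, -1.238666, 4.250000)
after step 6 (δ=0.14, a=1.6): (9.467672, -20.483596, -1.145085, 4.650000)

(9.4677, -20.4836, -1.1451, 4.6500)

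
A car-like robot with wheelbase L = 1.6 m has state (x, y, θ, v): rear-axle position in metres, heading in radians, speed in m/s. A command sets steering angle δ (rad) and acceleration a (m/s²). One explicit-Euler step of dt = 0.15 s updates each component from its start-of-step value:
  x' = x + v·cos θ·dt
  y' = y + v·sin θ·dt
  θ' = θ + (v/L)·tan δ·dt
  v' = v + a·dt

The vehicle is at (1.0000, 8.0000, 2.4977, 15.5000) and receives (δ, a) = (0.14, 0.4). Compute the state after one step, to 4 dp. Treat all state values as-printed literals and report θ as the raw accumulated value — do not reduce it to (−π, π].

(-0.8595, 9.3957, 2.7025, 15.5600)

x' = 1.0000 + 15.5000·cos(2.4977)·0.15 = -0.8595
y' = 8.0000 + 15.5000·sin(2.4977)·0.15 = 9.3957
θ' = 2.4977 + (15.5000/1.6)·tan(0.14)·0.15 = 2.7025
v' = 15.5000 + 0.4000·0.15 = 15.5600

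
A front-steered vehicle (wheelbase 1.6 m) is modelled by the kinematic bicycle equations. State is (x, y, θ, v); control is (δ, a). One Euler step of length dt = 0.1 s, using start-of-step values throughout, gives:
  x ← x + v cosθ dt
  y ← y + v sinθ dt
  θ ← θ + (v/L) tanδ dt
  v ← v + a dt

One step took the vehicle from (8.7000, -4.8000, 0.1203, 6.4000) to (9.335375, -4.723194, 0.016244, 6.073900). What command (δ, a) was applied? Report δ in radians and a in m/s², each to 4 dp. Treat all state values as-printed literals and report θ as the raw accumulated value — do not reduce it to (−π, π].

δ = -0.2545, a = -3.2610

a = (v'−v)/dt = (-0.326100)/0.1 = -3.2610
Δθ = θ'−θ = -0.104056;  (v·dt/L) = 6.4000·0.1/1.6 = 0.400000
tan δ = Δθ·L/(v·dt) = -0.260140  →  δ = -0.2545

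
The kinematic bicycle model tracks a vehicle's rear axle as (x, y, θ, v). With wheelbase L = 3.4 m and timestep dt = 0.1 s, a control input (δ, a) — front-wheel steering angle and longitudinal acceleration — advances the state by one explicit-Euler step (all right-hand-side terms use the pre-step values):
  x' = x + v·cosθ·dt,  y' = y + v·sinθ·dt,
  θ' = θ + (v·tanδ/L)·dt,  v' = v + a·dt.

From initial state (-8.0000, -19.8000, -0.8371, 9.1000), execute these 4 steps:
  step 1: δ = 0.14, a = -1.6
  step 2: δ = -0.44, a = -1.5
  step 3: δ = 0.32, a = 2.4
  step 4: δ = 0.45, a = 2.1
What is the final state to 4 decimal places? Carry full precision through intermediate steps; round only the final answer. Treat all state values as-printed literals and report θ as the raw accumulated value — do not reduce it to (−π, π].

after step 1 (δ=0.14, a=-1.6): (-7.390646, -20.475861, -0.799383, 8.940000)
after step 2 (δ=-0.44, a=-1.5): (-6.767395, -21.116793, -0.923170, 8.790000)
after step 3 (δ=0.32, a=2.4): (-6.237099, -21.817811, -0.837496, 9.030000)
after step 4 (δ=0.45, a=2.1): (-5.632698, -22.488713, -0.709203, 9.240000)

(-5.6327, -22.4887, -0.7092, 9.2400)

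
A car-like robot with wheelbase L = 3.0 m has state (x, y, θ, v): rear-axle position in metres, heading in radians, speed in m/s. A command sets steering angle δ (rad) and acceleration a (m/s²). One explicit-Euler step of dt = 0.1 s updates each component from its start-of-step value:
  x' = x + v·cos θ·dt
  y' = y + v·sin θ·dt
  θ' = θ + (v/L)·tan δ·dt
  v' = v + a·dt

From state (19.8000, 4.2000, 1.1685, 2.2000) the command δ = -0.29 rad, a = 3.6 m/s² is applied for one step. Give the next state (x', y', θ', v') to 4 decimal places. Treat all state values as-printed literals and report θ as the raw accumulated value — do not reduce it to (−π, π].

x' = 19.8000 + 2.2000·cos(1.1685)·0.1 = 19.8861
y' = 4.2000 + 2.2000·sin(1.1685)·0.1 = 4.4024
θ' = 1.1685 + (2.2000/3.0)·tan(-0.29)·0.1 = 1.1466
v' = 2.2000 + 3.6000·0.1 = 2.5600

(19.8861, 4.4024, 1.1466, 2.5600)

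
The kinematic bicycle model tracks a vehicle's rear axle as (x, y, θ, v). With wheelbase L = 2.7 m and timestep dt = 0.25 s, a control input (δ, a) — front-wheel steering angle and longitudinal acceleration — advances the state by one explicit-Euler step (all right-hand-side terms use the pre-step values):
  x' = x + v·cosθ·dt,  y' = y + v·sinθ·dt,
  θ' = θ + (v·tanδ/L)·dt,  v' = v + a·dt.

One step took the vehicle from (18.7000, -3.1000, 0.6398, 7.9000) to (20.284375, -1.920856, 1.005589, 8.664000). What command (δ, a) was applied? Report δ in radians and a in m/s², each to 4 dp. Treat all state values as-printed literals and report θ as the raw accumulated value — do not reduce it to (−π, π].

a = (v'−v)/dt = (0.764000)/0.25 = 3.0560
Δθ = θ'−θ = 0.365789;  (v·dt/L) = 7.9000·0.25/2.7 = 0.731481
tan δ = Δθ·L/(v·dt) = 0.500066  →  δ = 0.4637

δ = 0.4637, a = 3.0560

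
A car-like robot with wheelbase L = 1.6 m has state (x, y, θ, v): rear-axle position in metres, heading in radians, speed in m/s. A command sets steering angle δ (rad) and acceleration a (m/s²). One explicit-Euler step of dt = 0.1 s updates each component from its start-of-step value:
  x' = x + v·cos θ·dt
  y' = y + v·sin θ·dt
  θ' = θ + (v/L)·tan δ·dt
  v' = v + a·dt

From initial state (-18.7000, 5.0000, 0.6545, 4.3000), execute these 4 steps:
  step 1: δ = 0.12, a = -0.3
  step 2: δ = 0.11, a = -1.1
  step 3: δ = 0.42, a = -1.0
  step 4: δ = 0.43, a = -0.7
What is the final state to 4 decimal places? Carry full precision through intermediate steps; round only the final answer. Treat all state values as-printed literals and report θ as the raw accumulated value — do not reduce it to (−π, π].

(-17.4417, 6.1060, 0.9489, 3.9900)

after step 1 (δ=0.12, a=-0.3): (-18.358858, 5.261768, 0.686906, 4.270000)
after step 2 (δ=0.11, a=-1.1): (-18.028697, 5.532549, 0.716381, 4.160000)
after step 3 (δ=0.42, a=-1.0): (-17.714955, 5.805719, 0.832490, 4.060000)
after step 4 (δ=0.43, a=-0.7): (-17.441702, 6.106001, 0.948865, 3.990000)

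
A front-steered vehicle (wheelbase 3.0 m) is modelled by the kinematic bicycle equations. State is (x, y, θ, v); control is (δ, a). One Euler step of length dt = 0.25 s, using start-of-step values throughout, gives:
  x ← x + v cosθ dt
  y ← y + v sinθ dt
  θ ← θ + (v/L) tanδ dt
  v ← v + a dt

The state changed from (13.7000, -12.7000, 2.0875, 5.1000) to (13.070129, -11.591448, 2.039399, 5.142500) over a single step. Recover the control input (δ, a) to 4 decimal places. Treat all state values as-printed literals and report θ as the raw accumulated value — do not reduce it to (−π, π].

a = (v'−v)/dt = (0.042500)/0.25 = 0.1700
Δθ = θ'−θ = -0.048101;  (v·dt/L) = 5.1000·0.25/3.0 = 0.425000
tan δ = Δθ·L/(v·dt) = -0.113179  →  δ = -0.1127

δ = -0.1127, a = 0.1700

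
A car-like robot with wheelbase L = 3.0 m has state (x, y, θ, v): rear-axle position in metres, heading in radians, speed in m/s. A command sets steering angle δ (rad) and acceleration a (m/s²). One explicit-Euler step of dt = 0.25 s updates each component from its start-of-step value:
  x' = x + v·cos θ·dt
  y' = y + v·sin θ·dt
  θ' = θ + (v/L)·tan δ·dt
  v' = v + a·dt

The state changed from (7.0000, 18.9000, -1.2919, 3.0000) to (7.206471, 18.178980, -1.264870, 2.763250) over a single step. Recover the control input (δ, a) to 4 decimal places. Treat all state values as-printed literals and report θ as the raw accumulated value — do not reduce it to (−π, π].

a = (v'−v)/dt = (-0.236750)/0.25 = -0.9470
Δθ = θ'−θ = 0.027030;  (v·dt/L) = 3.0000·0.25/3.0 = 0.250000
tan δ = Δθ·L/(v·dt) = 0.108120  →  δ = 0.1077

δ = 0.1077, a = -0.9470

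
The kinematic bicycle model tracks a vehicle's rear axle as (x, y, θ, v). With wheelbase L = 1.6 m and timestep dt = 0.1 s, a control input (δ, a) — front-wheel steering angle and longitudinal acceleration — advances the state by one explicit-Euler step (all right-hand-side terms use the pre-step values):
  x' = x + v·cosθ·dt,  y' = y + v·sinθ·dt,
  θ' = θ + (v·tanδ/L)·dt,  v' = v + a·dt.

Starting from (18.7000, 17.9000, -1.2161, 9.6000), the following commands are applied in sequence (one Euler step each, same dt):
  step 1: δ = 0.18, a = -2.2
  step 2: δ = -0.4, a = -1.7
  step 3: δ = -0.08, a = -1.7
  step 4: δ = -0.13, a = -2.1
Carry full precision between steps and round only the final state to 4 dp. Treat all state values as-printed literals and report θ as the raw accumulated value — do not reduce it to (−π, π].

(19.8033, 14.3703, -1.4748, 8.8300)

after step 1 (δ=0.18, a=-2.2): (19.033413, 16.999758, -1.106918, 9.380000)
after step 2 (δ=-0.4, a=-1.7): (19.453093, 16.160882, -1.354781, 9.210000)
after step 3 (δ=-0.08, a=-1.7): (19.650500, 15.261287, -1.400929, 9.040000)
after step 4 (δ=-0.13, a=-2.1): (19.803322, 14.370298, -1.474796, 8.830000)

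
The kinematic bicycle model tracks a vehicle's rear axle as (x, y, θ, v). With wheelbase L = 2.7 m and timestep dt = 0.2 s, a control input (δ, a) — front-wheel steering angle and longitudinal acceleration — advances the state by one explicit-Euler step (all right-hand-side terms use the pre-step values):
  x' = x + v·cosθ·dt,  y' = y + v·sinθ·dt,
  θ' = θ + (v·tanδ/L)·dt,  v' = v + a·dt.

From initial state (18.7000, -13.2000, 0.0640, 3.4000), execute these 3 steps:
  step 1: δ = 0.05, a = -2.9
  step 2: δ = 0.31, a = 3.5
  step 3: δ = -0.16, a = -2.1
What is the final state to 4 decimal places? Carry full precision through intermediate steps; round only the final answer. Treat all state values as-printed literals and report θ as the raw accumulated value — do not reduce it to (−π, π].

after step 1 (δ=0.05, a=-2.9): (19.378608, -13.156510, 0.076603, 2.820000)
after step 2 (δ=0.31, a=3.5): (19.940954, -13.113348, 0.143516, 3.520000)
after step 3 (δ=-0.16, a=-2.1): (20.637716, -13.012659, 0.101438, 3.100000)

(20.6377, -13.0127, 0.1014, 3.1000)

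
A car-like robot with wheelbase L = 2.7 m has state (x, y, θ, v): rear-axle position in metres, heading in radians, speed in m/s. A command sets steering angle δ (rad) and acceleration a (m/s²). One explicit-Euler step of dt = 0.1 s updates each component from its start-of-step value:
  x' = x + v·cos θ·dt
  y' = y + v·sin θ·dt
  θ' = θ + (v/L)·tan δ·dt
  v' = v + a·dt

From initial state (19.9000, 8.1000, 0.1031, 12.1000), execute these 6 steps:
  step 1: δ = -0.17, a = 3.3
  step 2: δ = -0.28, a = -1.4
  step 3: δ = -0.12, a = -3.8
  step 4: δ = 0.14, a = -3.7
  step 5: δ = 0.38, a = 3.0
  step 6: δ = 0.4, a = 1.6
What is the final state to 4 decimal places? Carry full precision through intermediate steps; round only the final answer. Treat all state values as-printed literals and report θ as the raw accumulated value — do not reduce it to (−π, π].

after step 1 (δ=-0.17, a=3.3): (21.103575, 8.224530, 0.026172, 12.430000)
after step 2 (δ=-0.28, a=-1.4): (22.346149, 8.257059, -0.106209, 12.290000)
after step 3 (δ=-0.12, a=-3.8): (23.568224, 8.126773, -0.161095, 11.910000)
after step 4 (δ=0.14, a=-3.7): (24.743803, 7.935737, -0.098933, 11.540000)
after step 5 (δ=0.38, a=3.0): (25.892160, 7.821755, 0.071779, 11.840000)
after step 6 (δ=0.4, a=1.6): (27.073111, 7.906668, 0.257182, 12.000000)

(27.0731, 7.9067, 0.2572, 12.0000)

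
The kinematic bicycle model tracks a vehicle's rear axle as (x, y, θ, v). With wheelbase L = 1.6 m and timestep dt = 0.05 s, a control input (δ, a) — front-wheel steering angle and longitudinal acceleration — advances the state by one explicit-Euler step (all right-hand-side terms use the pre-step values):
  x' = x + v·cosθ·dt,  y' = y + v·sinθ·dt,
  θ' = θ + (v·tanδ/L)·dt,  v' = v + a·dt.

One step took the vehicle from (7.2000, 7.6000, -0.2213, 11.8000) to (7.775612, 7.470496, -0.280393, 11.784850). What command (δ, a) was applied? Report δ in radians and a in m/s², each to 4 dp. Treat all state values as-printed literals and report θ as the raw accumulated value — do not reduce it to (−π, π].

δ = -0.1589, a = -0.3030

a = (v'−v)/dt = (-0.015150)/0.05 = -0.3030
Δθ = θ'−θ = -0.059093;  (v·dt/L) = 11.8000·0.05/1.6 = 0.368750
tan δ = Δθ·L/(v·dt) = -0.160252  →  δ = -0.1589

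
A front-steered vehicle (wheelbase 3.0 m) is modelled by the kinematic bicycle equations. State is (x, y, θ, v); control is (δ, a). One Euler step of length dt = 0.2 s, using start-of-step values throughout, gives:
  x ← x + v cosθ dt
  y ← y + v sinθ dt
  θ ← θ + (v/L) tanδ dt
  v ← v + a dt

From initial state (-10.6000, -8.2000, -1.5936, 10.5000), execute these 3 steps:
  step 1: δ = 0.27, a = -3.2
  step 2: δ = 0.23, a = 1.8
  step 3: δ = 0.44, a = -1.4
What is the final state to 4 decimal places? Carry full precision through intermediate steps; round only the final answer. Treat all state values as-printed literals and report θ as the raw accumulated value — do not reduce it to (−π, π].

after step 1 (δ=0.27, a=-3.2): (-10.647884, -10.299454, -1.399869, 9.860000)
after step 2 (δ=0.23, a=1.8): (-10.312454, -12.242717, -1.245959, 10.220000)
after step 3 (δ=0.44, a=-1.4): (-9.660102, -14.179821, -0.925201, 9.940000)

(-9.6601, -14.1798, -0.9252, 9.9400)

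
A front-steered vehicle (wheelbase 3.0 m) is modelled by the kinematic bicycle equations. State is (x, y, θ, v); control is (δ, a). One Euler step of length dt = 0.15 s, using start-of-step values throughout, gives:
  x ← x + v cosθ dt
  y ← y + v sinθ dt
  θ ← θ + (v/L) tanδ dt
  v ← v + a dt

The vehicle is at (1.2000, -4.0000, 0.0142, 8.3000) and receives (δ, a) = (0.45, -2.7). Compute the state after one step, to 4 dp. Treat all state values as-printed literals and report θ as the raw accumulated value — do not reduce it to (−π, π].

(2.4449, -3.9823, 0.2147, 7.8950)

x' = 1.2000 + 8.3000·cos(0.0142)·0.15 = 2.4449
y' = -4.0000 + 8.3000·sin(0.0142)·0.15 = -3.9823
θ' = 0.0142 + (8.3000/3.0)·tan(0.45)·0.15 = 0.2147
v' = 8.3000 − 2.7000·0.15 = 7.8950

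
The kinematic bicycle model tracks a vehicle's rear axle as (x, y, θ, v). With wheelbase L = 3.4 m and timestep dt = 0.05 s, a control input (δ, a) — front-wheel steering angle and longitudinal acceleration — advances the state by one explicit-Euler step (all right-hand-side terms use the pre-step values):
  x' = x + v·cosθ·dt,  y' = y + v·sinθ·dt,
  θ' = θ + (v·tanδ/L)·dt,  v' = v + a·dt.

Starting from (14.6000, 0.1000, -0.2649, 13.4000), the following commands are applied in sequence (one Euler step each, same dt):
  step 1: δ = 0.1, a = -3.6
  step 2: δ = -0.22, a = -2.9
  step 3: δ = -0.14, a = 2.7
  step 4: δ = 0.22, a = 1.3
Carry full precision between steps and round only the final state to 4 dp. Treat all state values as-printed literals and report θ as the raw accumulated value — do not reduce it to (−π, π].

after step 1 (δ=0.1, a=-3.6): (15.246630, -0.075415, -0.245128, 13.220000)
after step 2 (δ=-0.22, a=-2.9): (15.887870, -0.235826, -0.288602, 13.075000)
after step 3 (δ=-0.14, a=2.7): (16.514582, -0.421892, -0.315699, 13.210000)
after step 4 (δ=0.22, a=1.3): (17.142440, -0.626965, -0.272257, 13.275000)

(17.1424, -0.6270, -0.2723, 13.2750)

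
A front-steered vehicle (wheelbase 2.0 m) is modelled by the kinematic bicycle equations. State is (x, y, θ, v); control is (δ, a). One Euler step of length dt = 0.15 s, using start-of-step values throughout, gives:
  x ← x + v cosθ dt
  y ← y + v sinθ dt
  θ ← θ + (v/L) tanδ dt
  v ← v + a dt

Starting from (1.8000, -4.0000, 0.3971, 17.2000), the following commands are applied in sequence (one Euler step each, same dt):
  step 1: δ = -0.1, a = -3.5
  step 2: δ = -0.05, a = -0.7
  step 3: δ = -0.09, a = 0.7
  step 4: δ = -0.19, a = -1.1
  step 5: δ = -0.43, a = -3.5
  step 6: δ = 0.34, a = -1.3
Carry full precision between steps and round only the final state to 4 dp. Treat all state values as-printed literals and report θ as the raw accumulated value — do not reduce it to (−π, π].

(15.7747, -3.5394, -0.2914, 15.7900)

after step 1 (δ=-0.1, a=-3.5): (4.179241, -3.002196, 0.267668, 16.675000)
after step 2 (δ=-0.05, a=-0.7): (6.591422, -2.340657, 0.205085, 16.570000)
after step 3 (δ=-0.09, a=0.7): (9.024835, -1.834484, 0.092934, 16.675000)
after step 4 (δ=-0.19, a=-1.1): (11.515292, -1.602367, -0.147586, 16.510000)
after step 5 (δ=-0.43, a=-3.5): (13.964870, -1.966537, -0.715473, 15.985000)
after step 6 (δ=0.34, a=-1.3): (15.774650, -3.539400, -0.291387, 15.790000)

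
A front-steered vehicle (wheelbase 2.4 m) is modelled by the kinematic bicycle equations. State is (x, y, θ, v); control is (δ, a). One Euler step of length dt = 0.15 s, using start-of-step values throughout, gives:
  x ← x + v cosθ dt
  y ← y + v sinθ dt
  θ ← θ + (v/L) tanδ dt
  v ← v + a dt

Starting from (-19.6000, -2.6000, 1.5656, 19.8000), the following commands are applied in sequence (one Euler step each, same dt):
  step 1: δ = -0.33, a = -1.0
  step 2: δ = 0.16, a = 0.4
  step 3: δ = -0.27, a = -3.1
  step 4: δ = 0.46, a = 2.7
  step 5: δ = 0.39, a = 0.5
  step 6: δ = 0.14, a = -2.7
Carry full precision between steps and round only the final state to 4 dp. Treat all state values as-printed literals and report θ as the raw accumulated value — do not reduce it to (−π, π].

after step 1 (δ=-0.33, a=-1.0): (-19.584567, 0.369960, 1.141725, 19.650000)
after step 2 (δ=0.16, a=0.4): (-18.358330, 3.050277, 1.339920, 19.710000)
after step 3 (δ=-0.27, a=-3.1): (-17.681791, 5.928330, 0.998988, 19.245000)
after step 4 (δ=0.46, a=2.7): (-16.119617, 8.355867, 1.594920, 19.650000)
after step 5 (δ=0.39, a=0.5): (-16.190715, 11.302509, 2.099747, 19.725000)
after step 6 (δ=0.14, a=-2.7): (-17.683782, 13.856908, 2.273477, 19.320000)

(-17.6838, 13.8569, 2.2735, 19.3200)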